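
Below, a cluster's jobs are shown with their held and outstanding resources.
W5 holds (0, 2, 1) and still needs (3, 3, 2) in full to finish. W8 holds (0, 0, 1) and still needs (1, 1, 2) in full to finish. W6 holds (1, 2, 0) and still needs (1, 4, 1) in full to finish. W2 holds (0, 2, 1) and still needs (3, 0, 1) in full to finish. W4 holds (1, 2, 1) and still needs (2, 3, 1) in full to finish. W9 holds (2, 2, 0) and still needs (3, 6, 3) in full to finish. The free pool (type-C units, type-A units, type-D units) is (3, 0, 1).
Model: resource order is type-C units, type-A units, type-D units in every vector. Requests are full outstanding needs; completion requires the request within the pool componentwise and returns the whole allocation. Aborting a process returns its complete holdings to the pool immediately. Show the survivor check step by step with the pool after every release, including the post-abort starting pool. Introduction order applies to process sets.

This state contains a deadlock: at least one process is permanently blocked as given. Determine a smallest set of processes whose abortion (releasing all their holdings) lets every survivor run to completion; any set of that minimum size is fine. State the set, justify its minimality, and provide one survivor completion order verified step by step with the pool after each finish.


The answer: abort W6.
Key observation: before aborting W6, W4 was permanently blocked — no order could ever run it; afterwards it completes at step 2.
Why nothing smaller works: aborting no one leaves the state deadlocked as given.
Survivors finish in the order: W2, W4, W5, W9, W8. Check, step by step (pool after the aborts first):
  pool = (4, 2, 1)
  W2 needs (3, 0, 1) <= (4, 2, 1) -> finishes; pool += (0, 2, 1) = (4, 4, 2)
  W4 needs (2, 3, 1) <= (4, 4, 2) -> finishes; pool += (1, 2, 1) = (5, 6, 3)
  W5 needs (3, 3, 2) <= (5, 6, 3) -> finishes; pool += (0, 2, 1) = (5, 8, 4)
  W9 needs (3, 6, 3) <= (5, 8, 4) -> finishes; pool += (2, 2, 0) = (7, 10, 4)
  W8 needs (1, 1, 2) <= (7, 10, 4) -> finishes; pool += (0, 0, 1) = (7, 10, 5)


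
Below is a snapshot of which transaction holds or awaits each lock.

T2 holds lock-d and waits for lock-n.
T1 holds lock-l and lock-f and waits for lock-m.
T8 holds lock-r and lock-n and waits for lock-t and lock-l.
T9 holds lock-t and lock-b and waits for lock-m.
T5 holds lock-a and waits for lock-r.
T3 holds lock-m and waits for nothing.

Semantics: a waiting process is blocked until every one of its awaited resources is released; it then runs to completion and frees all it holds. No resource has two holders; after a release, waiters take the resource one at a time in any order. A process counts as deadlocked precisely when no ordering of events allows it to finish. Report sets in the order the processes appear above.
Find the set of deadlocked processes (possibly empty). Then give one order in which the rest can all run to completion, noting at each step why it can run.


Nothing here is deadlocked.
Key observation: no waiting chain loops back on itself — every chain ends at a process that waits on nothing, so everyone eventually runs.
A valid finishing order for the others: T3, T9, T1, T8, T5, T2.
Verifying each step:
  T3: no waits; runs immediately, freeing lock-m
  run T9 (all its waits — lock-m — are resolved); releases lock-t and lock-b
  run T1 (all its waits — lock-m — are resolved); releases lock-l and lock-f
  run T8 (all its waits — lock-t and lock-l — are resolved); releases lock-r and lock-n
  run T5 (all its waits — lock-r — are resolved); releases lock-a
  run T2 (all its waits — lock-n — are resolved); releases lock-d


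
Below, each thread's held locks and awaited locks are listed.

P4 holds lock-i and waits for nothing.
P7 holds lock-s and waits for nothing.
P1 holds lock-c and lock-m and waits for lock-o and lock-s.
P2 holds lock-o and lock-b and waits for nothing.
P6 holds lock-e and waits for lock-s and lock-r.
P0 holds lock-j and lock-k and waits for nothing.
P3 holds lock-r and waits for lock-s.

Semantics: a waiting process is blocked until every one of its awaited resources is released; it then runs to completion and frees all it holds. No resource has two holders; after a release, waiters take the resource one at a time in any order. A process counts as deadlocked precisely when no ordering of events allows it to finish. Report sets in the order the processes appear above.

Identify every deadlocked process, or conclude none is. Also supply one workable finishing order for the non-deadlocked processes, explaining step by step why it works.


No process is deadlocked.
Key observation: no waiting chain loops back on itself — every chain ends at a process that waits on nothing, so everyone eventually runs.
One completion order for the rest: P4, P7, P3, P6, P0, P2, P1.
Step-by-step check:
  run P4 (it waits on nothing); releases lock-i
  run P7 (it waits on nothing); releases lock-s
  run P3 (all its waits — lock-s — are resolved); releases lock-r
  run P6 (all its waits — lock-s and lock-r — are resolved); releases lock-e
  run P0 (it waits on nothing); releases lock-j and lock-k
  run P2 (it waits on nothing); releases lock-o and lock-b
  run P1 (all its waits — lock-o and lock-s — are resolved); releases lock-c and lock-m


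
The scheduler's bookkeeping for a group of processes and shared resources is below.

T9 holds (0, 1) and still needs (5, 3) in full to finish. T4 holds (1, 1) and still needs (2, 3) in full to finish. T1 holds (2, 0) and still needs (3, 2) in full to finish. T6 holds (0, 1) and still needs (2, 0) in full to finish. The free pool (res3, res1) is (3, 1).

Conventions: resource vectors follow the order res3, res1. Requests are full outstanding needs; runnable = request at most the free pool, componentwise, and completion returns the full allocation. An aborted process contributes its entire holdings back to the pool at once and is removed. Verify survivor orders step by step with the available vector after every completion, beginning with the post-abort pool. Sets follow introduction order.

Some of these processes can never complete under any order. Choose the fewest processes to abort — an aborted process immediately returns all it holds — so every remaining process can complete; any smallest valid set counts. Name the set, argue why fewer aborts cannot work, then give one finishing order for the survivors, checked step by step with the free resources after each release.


Minimum abort set: T9.
Key observation: T4 had no path to completion before; after the abort of T9 ((0, 1) returned), step 3 is where it fits.
Minimality: the empty abort set fails — the state is deadlocked as it stands.
The survivors complete as T6, T1, T4. Verifying each step (starting from the post-abort pool):
  pool = (3, 2)
  T6 needs (2, 0) <= (3, 2) -> finishes; pool += (0, 1) = (3, 3)
  T1 needs (3, 2) <= (3, 3) -> finishes; pool += (2, 0) = (5, 3)
  T4 needs (2, 3) <= (5, 3) -> finishes; pool += (1, 1) = (6, 4)


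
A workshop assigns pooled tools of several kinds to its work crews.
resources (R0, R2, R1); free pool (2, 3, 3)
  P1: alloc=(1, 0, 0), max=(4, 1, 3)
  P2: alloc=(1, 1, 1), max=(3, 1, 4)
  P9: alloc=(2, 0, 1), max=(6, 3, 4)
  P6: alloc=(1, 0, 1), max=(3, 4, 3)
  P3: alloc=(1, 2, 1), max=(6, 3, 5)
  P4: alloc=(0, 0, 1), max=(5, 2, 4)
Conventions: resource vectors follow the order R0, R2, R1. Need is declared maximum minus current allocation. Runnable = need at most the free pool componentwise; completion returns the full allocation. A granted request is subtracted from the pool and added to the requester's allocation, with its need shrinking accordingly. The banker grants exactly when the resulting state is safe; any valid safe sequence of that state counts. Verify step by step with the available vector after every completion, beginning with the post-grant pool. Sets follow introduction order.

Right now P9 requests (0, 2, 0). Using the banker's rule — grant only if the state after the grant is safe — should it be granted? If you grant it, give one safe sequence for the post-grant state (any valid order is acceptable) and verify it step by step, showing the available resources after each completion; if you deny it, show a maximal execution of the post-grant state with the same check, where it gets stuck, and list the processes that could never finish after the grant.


GRANT: granting preserves safety; a valid post-grant sequence is P2, P1, P9, P6, P3, P4.
Key observation: post-grant, (2, 1, 3) remains, and an order beginning with P2 completes everyone.
Step-by-step check of the post-grant state:
  pool = (2, 1, 3)
  P2: need (2, 0, 3) fits (2, 1, 3); releases (1, 1, 1), pool now (3, 2, 4)
  P1: need (3, 1, 3) fits (3, 2, 4); releases (1, 0, 0), pool now (4, 2, 4)
  P9: need (4, 1, 3) fits (4, 2, 4); releases (2, 2, 1), pool now (6, 4, 5)
  P6: need (2, 4, 2) fits (6, 4, 5); releases (1, 0, 1), pool now (7, 4, 6)
  P3: need (5, 1, 4) fits (7, 4, 6); releases (1, 2, 1), pool now (8, 6, 7)
  P4: need (5, 2, 3) fits (8, 6, 7); releases (0, 0, 1), pool now (8, 6, 8)


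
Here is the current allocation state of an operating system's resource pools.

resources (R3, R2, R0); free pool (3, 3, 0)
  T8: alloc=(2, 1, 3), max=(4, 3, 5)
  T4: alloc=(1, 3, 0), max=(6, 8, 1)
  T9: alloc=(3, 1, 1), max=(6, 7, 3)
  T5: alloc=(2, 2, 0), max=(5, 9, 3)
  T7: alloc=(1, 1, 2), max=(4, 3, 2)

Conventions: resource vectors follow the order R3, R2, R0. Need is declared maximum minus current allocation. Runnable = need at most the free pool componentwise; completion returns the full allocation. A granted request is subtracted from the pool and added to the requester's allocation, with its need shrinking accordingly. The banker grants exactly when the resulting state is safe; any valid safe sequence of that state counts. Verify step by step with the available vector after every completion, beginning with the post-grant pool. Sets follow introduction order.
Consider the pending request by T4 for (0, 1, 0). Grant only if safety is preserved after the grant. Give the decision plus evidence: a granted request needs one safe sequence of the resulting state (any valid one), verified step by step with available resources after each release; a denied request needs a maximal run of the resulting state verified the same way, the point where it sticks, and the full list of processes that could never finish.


GRANT. The post-grant state is safe; one safe sequence: T7, T8, T4, T9, T5.
Key observation: the transfer keeps a workable pool ((3, 2, 0)); T7 starts the safe sequence.
Verifying the post-grant state step by step:
  pool = (3, 2, 0)
  T7 needs (3, 2, 0) <= (3, 2, 0) -> finishes; pool += (1, 1, 2) = (4, 3, 2)
  T8 needs (2, 2, 2) <= (4, 3, 2) -> finishes; pool += (2, 1, 3) = (6, 4, 5)
  T4 needs (5, 4, 1) <= (6, 4, 5) -> finishes; pool += (1, 4, 0) = (7, 8, 5)
  T9 needs (3, 6, 2) <= (7, 8, 5) -> finishes; pool += (3, 1, 1) = (10, 9, 6)
  T5 needs (3, 7, 3) <= (10, 9, 6) -> finishes; pool += (2, 2, 0) = (12, 11, 6)


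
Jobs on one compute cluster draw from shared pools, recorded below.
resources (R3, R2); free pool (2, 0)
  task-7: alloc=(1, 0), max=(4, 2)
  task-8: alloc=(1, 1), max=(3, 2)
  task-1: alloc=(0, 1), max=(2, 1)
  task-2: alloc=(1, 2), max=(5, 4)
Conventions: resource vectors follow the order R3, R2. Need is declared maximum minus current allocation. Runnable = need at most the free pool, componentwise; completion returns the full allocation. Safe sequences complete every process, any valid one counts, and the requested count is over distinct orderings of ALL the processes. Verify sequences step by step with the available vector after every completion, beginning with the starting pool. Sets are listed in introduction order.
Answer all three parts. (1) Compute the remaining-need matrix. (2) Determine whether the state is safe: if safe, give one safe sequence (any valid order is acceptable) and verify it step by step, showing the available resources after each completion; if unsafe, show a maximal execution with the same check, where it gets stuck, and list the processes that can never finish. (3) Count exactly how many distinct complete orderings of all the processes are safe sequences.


(1) Remaining need (order R3, R2):
  task-7: (3, 2)
  task-8: (2, 1)
  task-1: (2, 0)
  task-2: (4, 2)
(2) The state is SAFE; one workable sequence: task-1, task-8, task-7, task-2.
Key observation: task-1 marks the first exact bind of the order: its need (2, 0) fits the free (2, 0) with zero slack on a requested resource.
Verifying each step:
  pool = (2, 0)
  task-1: need (2, 0) fits (2, 0); releases (0, 1), pool now (2, 1)
  task-8: need (2, 1) fits (2, 1); releases (1, 1), pool now (3, 2)
  task-7: need (3, 2) fits (3, 2); releases (1, 0), pool now (4, 2)
  task-2: need (4, 2) fits (4, 2); releases (1, 2), pool now (5, 4)
(3) The exact count: 1 of the possible complete orderings is a safe sequence.


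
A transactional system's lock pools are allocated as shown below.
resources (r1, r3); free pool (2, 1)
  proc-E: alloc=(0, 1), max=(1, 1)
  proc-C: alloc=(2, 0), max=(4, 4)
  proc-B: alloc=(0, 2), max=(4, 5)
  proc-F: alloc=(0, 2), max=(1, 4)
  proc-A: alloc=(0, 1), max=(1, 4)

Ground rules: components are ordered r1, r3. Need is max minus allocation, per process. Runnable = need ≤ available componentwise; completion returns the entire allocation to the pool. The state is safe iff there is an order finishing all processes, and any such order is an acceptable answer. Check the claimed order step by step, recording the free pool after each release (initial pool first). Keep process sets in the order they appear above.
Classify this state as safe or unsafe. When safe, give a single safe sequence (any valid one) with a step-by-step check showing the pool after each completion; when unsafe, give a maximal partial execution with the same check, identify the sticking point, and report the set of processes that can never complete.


The state is SAFE; one workable sequence: proc-E, proc-F, proc-C, proc-A, proc-B.
Key observation: proc-F marks the first exact bind of the order: its need (1, 2) fits the free (2, 2) with zero slack on a requested resource.
Verifying each step:
  pool = (2, 1)
  proc-E needs (1, 0) <= (2, 1) -> finishes; pool += (0, 1) = (2, 2)
  proc-F needs (1, 2) <= (2, 2) -> finishes; pool += (0, 2) = (2, 4)
  proc-C needs (2, 4) <= (2, 4) -> finishes; pool += (2, 0) = (4, 4)
  proc-A needs (1, 3) <= (4, 4) -> finishes; pool += (0, 1) = (4, 5)
  proc-B needs (4, 3) <= (4, 5) -> finishes; pool += (0, 2) = (4, 7)


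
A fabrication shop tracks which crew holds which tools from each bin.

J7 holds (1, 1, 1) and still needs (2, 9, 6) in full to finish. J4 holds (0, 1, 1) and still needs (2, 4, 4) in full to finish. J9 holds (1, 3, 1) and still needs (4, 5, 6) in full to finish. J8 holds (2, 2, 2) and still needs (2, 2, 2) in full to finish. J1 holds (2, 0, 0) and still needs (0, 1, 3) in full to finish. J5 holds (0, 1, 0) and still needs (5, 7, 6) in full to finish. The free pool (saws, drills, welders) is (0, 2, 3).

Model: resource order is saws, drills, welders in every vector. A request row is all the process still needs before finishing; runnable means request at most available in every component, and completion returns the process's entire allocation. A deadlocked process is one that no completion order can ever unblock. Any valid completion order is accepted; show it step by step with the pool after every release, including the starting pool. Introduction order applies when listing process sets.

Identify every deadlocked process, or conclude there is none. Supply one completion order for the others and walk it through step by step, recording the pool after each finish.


Nothing here is deadlocked.
Key observation: there is always a runnable process — J1 first — so the state unwinds completely.
The rest can finish in the order J1, J8, J4, J9, J5, J7. Check, step by step:
  pool = (0, 2, 3)
  J1: need (0, 1, 3) fits (0, 2, 3); releases (2, 0, 0), pool now (2, 2, 3)
  J8: need (2, 2, 2) fits (2, 2, 3); releases (2, 2, 2), pool now (4, 4, 5)
  J4: need (2, 4, 4) fits (4, 4, 5); releases (0, 1, 1), pool now (4, 5, 6)
  J9: need (4, 5, 6) fits (4, 5, 6); releases (1, 3, 1), pool now (5, 8, 7)
  J5: need (5, 7, 6) fits (5, 8, 7); releases (0, 1, 0), pool now (5, 9, 7)
  J7: need (2, 9, 6) fits (5, 9, 7); releases (1, 1, 1), pool now (6, 10, 8)


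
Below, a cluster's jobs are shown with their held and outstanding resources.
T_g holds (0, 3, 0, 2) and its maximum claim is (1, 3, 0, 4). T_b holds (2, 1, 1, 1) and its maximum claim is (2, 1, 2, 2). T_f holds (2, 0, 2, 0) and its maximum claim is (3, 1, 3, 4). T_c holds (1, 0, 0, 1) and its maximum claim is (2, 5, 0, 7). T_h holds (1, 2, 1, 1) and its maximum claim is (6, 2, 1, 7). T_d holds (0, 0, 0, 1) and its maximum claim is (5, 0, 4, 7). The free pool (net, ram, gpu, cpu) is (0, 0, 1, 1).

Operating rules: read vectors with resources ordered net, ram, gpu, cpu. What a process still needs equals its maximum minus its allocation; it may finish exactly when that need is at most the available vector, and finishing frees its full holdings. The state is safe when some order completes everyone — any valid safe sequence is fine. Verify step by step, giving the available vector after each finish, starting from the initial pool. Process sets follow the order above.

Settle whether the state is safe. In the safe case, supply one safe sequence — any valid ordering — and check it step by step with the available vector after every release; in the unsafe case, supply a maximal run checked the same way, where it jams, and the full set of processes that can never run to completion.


UNSAFE — no complete ordering exists.
Key observation: after T_b, T_g, T_f complete, (4, 4, 4, 4) is the best the pool ever gets, yet each leftover process wants more cpu.
Going as far as possible: T_b, T_g, T_f; after that, nothing fits. Walking it through:
  pool = (0, 0, 1, 1)
  T_b needs (0, 0, 1, 1) <= (0, 0, 1, 1) -> finishes; pool += (2, 1, 1, 1) = (2, 1, 2, 2)
  T_g needs (1, 0, 0, 2) <= (2, 1, 2, 2) -> finishes; pool += (0, 3, 0, 2) = (2, 4, 2, 4)
  T_f needs (1, 1, 1, 4) <= (2, 4, 2, 4) -> finishes; pool += (2, 0, 2, 0) = (4, 4, 4, 4)
  T_c cannot run: need (1, 5, 0, 6) vs free (4, 4, 4, 4) (insufficient ram and cpu)
  T_h cannot run: need (5, 0, 0, 6) vs free (4, 4, 4, 4) (insufficient net and cpu)
  T_d cannot run: need (5, 0, 4, 6) vs free (4, 4, 4, 4) (insufficient net and cpu)
Processes that can never finish: T_c, T_h and T_d.


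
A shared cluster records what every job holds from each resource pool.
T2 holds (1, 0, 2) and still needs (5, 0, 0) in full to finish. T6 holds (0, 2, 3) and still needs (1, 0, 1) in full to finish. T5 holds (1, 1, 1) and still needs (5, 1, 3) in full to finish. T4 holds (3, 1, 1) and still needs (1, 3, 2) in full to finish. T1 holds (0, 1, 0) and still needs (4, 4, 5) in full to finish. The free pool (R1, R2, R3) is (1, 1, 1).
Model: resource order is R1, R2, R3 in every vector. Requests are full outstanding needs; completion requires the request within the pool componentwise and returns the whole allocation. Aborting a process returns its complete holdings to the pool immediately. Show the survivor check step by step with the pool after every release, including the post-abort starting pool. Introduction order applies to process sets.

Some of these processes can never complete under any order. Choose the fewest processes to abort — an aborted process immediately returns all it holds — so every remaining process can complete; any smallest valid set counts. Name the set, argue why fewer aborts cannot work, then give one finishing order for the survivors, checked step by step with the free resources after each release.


The answer: abort T5.
Key observation: before aborting T5, T2 was permanently blocked — no order could ever run it; afterwards it completes at step 3.
Minimality: the empty abort set fails — the state is deadlocked as it stands.
One survivor order: T6, T4, T2, T1. Walking it through (post-abort pool first):
  pool = (2, 2, 2)
  T6: need (1, 0, 1) fits (2, 2, 2); releases (0, 2, 3), pool now (2, 4, 5)
  T4: need (1, 3, 2) fits (2, 4, 5); releases (3, 1, 1), pool now (5, 5, 6)
  T2: need (5, 0, 0) fits (5, 5, 6); releases (1, 0, 2), pool now (6, 5, 8)
  T1: need (4, 4, 5) fits (6, 5, 8); releases (0, 1, 0), pool now (6, 6, 8)


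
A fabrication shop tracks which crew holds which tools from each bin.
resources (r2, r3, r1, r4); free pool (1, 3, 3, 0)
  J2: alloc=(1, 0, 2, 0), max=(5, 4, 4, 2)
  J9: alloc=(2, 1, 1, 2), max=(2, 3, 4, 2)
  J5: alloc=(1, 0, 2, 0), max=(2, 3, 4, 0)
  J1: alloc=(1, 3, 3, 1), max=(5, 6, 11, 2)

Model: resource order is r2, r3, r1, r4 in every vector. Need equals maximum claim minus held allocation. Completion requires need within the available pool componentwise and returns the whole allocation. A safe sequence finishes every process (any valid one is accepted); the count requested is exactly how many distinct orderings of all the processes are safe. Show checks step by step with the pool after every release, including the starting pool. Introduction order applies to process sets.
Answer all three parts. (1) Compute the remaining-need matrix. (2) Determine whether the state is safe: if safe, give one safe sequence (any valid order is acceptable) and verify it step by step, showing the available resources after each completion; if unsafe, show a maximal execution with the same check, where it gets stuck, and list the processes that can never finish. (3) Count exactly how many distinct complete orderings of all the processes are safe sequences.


(1) Outstanding need per process (order r2, r3, r1, r4):
  J2: (4, 4, 2, 2)
  J9: (0, 2, 3, 0)
  J5: (1, 3, 2, 0)
  J1: (4, 3, 8, 1)
(2) SAFE. One safe sequence: J5, J9, J2, J1.
Key observation: J5 is the earliest step where a requested resource binds exactly: need (1, 3, 2, 0), pool (1, 3, 3, 0) at its turn.
Check, step by step:
  pool = (1, 3, 3, 0)
  J5: need (1, 3, 2, 0) fits (1, 3, 3, 0); releases (1, 0, 2, 0), pool now (2, 3, 5, 0)
  J9: need (0, 2, 3, 0) fits (2, 3, 5, 0); releases (2, 1, 1, 2), pool now (4, 4, 6, 2)
  J2: need (4, 4, 2, 2) fits (4, 4, 6, 2); releases (1, 0, 2, 0), pool now (5, 4, 8, 2)
  J1: need (4, 3, 8, 1) fits (5, 4, 8, 2); releases (1, 3, 3, 1), pool now (6, 7, 11, 3)
(3) Exactly 2 of the possible complete orderings are safe sequences.


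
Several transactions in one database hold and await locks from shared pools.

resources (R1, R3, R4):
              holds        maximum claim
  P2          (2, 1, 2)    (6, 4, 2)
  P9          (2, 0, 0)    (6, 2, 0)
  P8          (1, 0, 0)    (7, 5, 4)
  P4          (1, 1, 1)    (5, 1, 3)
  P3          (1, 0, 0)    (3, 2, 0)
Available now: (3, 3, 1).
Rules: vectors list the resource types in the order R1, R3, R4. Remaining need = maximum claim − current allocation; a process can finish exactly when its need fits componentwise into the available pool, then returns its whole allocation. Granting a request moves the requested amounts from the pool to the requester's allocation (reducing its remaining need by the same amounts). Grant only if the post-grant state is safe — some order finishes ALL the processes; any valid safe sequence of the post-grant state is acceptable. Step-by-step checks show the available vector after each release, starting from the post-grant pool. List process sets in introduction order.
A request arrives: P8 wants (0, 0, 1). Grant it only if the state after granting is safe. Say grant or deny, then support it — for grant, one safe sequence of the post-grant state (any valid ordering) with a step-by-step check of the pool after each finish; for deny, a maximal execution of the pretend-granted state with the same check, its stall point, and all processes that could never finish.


GRANT: granting preserves safety; a valid post-grant sequence is P3, P2, P9, P4, P8.
Key observation: (3, 3, 0) free after granting still covers P3 first, and each release covers the next.
Step-by-step check of the post-grant state:
  pool = (3, 3, 0)
  P3 needs (2, 2, 0) <= (3, 3, 0) -> finishes; pool += (1, 0, 0) = (4, 3, 0)
  P2 needs (4, 3, 0) <= (4, 3, 0) -> finishes; pool += (2, 1, 2) = (6, 4, 2)
  P9 needs (4, 2, 0) <= (6, 4, 2) -> finishes; pool += (2, 0, 0) = (8, 4, 2)
  P4 needs (4, 0, 2) <= (8, 4, 2) -> finishes; pool += (1, 1, 1) = (9, 5, 3)
  P8 needs (6, 5, 3) <= (9, 5, 3) -> finishes; pool += (1, 0, 1) = (10, 5, 4)


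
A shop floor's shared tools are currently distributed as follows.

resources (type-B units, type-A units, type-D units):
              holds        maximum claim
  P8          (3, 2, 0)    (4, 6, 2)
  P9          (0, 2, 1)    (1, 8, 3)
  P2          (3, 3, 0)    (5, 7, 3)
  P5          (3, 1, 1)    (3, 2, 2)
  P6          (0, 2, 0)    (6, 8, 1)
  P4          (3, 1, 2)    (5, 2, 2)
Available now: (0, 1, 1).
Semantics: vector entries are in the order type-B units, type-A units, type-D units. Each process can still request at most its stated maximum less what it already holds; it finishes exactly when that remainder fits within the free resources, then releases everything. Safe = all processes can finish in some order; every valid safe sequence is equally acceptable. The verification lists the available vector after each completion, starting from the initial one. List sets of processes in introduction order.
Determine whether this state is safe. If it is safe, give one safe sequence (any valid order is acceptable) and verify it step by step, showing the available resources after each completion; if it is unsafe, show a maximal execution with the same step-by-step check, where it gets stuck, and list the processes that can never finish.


UNSAFE.
Key observation: once P5, P4 finish, the pool peaks at (6, 3, 4) — and every remaining process still needs more type-A units than that.
The run P5, P4 cannot be extended any further. Walking it through:
  pool = (0, 1, 1)
  P5 needs (0, 1, 1) <= (0, 1, 1) -> finishes; pool += (3, 1, 1) = (3, 2, 2)
  P4 needs (2, 1, 0) <= (3, 2, 2) -> finishes; pool += (3, 1, 2) = (6, 3, 4)
  P8 cannot run: need (1, 4, 2) vs free (6, 3, 4) (insufficient type-A units)
  P9 cannot run: need (1, 6, 2) vs free (6, 3, 4) (insufficient type-A units)
  P2 cannot run: need (2, 4, 3) vs free (6, 3, 4) (insufficient type-A units)
  P6 cannot run: need (6, 6, 1) vs free (6, 3, 4) (insufficient type-A units)
Processes that can never finish: P8, P9, P2 and P6.


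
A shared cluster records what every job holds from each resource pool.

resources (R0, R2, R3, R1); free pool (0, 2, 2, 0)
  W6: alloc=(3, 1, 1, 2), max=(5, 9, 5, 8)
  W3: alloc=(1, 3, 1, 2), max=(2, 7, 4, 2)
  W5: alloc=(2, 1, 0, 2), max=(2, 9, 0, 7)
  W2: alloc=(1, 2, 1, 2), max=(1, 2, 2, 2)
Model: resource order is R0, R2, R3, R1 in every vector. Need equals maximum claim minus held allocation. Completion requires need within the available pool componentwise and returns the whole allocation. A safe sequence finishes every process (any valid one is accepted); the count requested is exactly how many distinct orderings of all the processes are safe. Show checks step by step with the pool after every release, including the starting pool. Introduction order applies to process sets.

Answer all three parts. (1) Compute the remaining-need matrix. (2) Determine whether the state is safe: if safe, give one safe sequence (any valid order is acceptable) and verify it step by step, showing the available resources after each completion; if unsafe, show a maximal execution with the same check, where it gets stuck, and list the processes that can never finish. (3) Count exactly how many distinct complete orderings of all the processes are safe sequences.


(1) Need matrix, components ordered R0, R2, R3, R1:
  W6: (2, 8, 4, 6)
  W3: (1, 4, 3, 0)
  W5: (0, 8, 0, 5)
  W2: (0, 0, 1, 0)
(2) UNSAFE.
Key observation: no order helps: past W2, W3, the free pool tops out at (2, 7, 4, 4), below what each blocked process needs in R2.
The run W2, W3 cannot be extended any further. Check, step by step:
  pool = (0, 2, 2, 0)
  run W2 (needs (0, 0, 1, 0), free (0, 2, 2, 0)); after release of (1, 2, 1, 2) the pool is (1, 4, 3, 2)
  run W3 (needs (1, 4, 3, 0), free (1, 4, 3, 2)); after release of (1, 3, 1, 2) the pool is (2, 7, 4, 4)
  blocked: W6 wants (2, 8, 4, 6), pool (2, 7, 4, 4) — not enough R2 and R1
  blocked: W5 wants (0, 8, 0, 5), pool (2, 7, 4, 4) — not enough R2 and R1
Permanently blocked: W6 and W5.
(3) The exact count: 0 of the possible complete orderings are safe sequences.


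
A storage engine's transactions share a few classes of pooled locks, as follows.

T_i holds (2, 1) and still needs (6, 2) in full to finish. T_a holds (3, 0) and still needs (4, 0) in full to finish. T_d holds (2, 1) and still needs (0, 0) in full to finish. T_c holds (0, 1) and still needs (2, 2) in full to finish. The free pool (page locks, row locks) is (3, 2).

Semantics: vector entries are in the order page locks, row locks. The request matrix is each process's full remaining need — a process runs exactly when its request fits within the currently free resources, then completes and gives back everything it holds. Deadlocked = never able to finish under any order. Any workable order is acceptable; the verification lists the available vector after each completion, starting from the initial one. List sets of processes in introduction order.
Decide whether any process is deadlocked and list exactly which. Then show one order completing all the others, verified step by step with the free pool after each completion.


The deadlocked set is empty.
Key observation: T_c leads a chain of completions in which each release enables another process.
A valid finishing order for the others: T_c, T_d, T_a, T_i. Check, step by step:
  pool = (3, 2)
  run T_c (needs (2, 2), free (3, 2)); after release of (0, 1) the pool is (3, 3)
  run T_d (needs (0, 0), free (3, 3)); after release of (2, 1) the pool is (5, 4)
  run T_a (needs (4, 0), free (5, 4)); after release of (3, 0) the pool is (8, 4)
  run T_i (needs (6, 2), free (8, 4)); after release of (2, 1) the pool is (10, 5)


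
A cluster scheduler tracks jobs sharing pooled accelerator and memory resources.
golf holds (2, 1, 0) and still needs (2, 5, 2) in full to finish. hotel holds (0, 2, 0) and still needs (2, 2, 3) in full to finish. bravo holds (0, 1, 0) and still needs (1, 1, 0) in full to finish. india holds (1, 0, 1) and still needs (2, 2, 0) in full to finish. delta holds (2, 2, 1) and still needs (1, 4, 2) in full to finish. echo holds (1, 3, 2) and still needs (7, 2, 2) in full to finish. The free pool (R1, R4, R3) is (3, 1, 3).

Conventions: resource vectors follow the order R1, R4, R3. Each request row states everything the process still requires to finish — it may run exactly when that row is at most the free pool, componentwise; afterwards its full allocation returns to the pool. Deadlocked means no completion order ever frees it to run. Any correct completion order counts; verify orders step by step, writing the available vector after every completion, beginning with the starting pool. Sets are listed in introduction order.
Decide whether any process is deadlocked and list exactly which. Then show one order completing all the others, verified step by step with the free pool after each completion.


No process is deadlocked.
Key observation: beginning at bravo, releases accumulate fast enough that every process eventually fits.
A valid finishing order for the others: bravo, hotel, delta, golf, india, echo. Step-by-step check:
  pool = (3, 1, 3)
  run bravo (needs (1, 1, 0), free (3, 1, 3)); after release of (0, 1, 0) the pool is (3, 2, 3)
  run hotel (needs (2, 2, 3), free (3, 2, 3)); after release of (0, 2, 0) the pool is (3, 4, 3)
  run delta (needs (1, 4, 2), free (3, 4, 3)); after release of (2, 2, 1) the pool is (5, 6, 4)
  run golf (needs (2, 5, 2), free (5, 6, 4)); after release of (2, 1, 0) the pool is (7, 7, 4)
  run india (needs (2, 2, 0), free (7, 7, 4)); after release of (1, 0, 1) the pool is (8, 7, 5)
  run echo (needs (7, 2, 2), free (8, 7, 5)); after release of (1, 3, 2) the pool is (9, 10, 7)


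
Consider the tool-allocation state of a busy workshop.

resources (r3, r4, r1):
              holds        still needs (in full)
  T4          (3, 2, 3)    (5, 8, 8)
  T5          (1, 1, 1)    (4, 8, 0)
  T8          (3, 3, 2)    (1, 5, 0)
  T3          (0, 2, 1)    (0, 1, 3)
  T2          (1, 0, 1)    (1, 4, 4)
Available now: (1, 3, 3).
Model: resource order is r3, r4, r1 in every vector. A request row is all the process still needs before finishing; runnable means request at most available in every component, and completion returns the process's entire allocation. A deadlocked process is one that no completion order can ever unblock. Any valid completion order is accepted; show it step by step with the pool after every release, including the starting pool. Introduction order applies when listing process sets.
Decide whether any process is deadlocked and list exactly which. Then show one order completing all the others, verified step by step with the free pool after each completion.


The deadlocked set is empty.
Key observation: T3 leads a chain of completions in which each release enables another process.
The rest can finish in the order T3, T2, T8, T5, T4. Walking it through:
  pool = (1, 3, 3)
  run T3 (needs (0, 1, 3), free (1, 3, 3)); after release of (0, 2, 1) the pool is (1, 5, 4)
  run T2 (needs (1, 4, 4), free (1, 5, 4)); after release of (1, 0, 1) the pool is (2, 5, 5)
  run T8 (needs (1, 5, 0), free (2, 5, 5)); after release of (3, 3, 2) the pool is (5, 8, 7)
  run T5 (needs (4, 8, 0), free (5, 8, 7)); after release of (1, 1, 1) the pool is (6, 9, 8)
  run T4 (needs (5, 8, 8), free (6, 9, 8)); after release of (3, 2, 3) the pool is (9, 11, 11)


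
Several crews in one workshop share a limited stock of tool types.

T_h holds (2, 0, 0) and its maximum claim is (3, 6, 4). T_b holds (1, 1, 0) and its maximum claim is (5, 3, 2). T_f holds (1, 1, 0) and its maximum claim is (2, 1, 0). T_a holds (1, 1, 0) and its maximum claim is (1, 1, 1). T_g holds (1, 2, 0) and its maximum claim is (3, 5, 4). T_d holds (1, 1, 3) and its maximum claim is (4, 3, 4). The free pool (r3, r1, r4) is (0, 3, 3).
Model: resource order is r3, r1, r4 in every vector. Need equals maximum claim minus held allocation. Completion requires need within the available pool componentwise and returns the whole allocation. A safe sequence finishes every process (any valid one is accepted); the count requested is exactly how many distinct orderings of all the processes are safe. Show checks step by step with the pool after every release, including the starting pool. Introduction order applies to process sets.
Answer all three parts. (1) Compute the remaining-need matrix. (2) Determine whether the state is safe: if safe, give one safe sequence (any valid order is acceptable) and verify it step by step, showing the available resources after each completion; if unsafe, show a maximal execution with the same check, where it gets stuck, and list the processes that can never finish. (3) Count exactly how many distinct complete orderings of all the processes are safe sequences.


(1) Remaining need (order r3, r1, r4):
  T_h: (1, 6, 4)
  T_b: (4, 2, 2)
  T_f: (1, 0, 0)
  T_a: (0, 0, 1)
  T_g: (2, 3, 4)
  T_d: (3, 2, 1)
(2) UNSAFE — no complete ordering exists.
Key observation: after T_a, T_f the pool peaks at (2, 5, 3), and each blocked process is short somewhere: T_h on r1, r4; T_b on r3; T_g on r4; T_d on r3.
Going as far as possible: T_a, T_f; after that, nothing fits. Step-by-step check:
  pool = (0, 3, 3)
  T_a needs (0, 0, 1) <= (0, 3, 3) -> finishes; pool += (1, 1, 0) = (1, 4, 3)
  T_f needs (1, 0, 0) <= (1, 4, 3) -> finishes; pool += (1, 1, 0) = (2, 5, 3)
  T_h cannot run: need (1, 6, 4) vs free (2, 5, 3) (insufficient r1 and r4)
  T_b cannot run: need (4, 2, 2) vs free (2, 5, 3) (insufficient r3)
  T_g cannot run: need (2, 3, 4) vs free (2, 5, 3) (insufficient r4)
  T_d cannot run: need (3, 2, 1) vs free (2, 5, 3) (insufficient r3)
Never able to finish: T_h, T_b, T_g and T_d.
(3) Exactly 0 of the possible complete orderings are safe sequences.


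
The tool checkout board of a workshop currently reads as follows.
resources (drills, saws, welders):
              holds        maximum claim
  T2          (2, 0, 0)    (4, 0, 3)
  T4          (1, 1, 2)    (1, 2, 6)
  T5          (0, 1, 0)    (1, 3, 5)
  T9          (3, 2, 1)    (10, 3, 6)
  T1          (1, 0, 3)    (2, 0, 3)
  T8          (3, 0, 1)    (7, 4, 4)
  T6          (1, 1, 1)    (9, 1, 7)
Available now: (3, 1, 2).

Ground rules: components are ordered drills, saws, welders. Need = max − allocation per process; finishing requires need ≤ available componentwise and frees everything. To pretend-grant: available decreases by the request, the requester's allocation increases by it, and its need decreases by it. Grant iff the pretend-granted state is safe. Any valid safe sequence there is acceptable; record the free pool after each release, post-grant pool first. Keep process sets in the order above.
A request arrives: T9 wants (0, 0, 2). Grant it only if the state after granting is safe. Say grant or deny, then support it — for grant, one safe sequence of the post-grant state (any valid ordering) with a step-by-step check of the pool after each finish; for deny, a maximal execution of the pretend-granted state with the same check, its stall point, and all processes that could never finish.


DENY: after the grant no complete ordering would exist.
Key observation: after T1, T2 the pool peaks at (6, 1, 3), and each blocked process is short somewhere: T4 on welders; T5 on saws, welders; T9 on drills; T8 on saws; T6 on drills, welders.
After a pretend grant, a maximal execution: T1, T2 — then nothing else fits. Walking it through:
  pool = (3, 1, 0)
  T1: need (1, 0, 0) fits (3, 1, 0); releases (1, 0, 3), pool now (4, 1, 3)
  T2: need (2, 0, 3) fits (4, 1, 3); releases (2, 0, 0), pool now (6, 1, 3)
  blocked: T4 wants (0, 1, 4), pool (6, 1, 3) — not enough welders
  blocked: T5 wants (1, 2, 5), pool (6, 1, 3) — not enough saws and welders
  blocked: T9 wants (7, 1, 3), pool (6, 1, 3) — not enough drills
  blocked: T8 wants (4, 4, 3), pool (6, 1, 3) — not enough saws
  blocked: T6 wants (8, 0, 6), pool (6, 1, 3) — not enough drills and welders
Processes that could never finish after the grant: T4, T5, T9, T8 and T6.


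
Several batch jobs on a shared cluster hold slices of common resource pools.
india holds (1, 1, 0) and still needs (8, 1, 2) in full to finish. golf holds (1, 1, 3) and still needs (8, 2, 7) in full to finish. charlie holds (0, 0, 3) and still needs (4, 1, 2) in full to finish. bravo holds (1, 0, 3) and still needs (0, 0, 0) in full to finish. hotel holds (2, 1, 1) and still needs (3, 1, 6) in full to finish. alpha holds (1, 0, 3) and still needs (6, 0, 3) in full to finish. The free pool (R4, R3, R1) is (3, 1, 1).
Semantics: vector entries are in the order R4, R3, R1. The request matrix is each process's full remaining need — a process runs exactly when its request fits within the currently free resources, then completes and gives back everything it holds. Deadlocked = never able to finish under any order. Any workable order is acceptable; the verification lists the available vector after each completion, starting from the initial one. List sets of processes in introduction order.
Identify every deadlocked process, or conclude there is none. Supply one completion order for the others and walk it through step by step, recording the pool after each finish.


Deadlocked set: india and golf.
Key observation: the pool after bravo, charlie, hotel, alpha is (7, 2, 11); every surviving request exceeds it in R4, so progress ends there.
One completion order for the rest: bravo, charlie, hotel, alpha. Walking it through:
  pool = (3, 1, 1)
  bravo: need (0, 0, 0) fits (3, 1, 1); releases (1, 0, 3), pool now (4, 1, 4)
  charlie: need (4, 1, 2) fits (4, 1, 4); releases (0, 0, 3), pool now (4, 1, 7)
  hotel: need (3, 1, 6) fits (4, 1, 7); releases (2, 1, 1), pool now (6, 2, 8)
  alpha: need (6, 0, 3) fits (6, 2, 8); releases (1, 0, 3), pool now (7, 2, 11)
The blocked processes can never fit:
  india still needs (8, 1, 2) but only (7, 2, 11) is free — short on R4
  golf still needs (8, 2, 7) but only (7, 2, 11) is free — short on R4
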